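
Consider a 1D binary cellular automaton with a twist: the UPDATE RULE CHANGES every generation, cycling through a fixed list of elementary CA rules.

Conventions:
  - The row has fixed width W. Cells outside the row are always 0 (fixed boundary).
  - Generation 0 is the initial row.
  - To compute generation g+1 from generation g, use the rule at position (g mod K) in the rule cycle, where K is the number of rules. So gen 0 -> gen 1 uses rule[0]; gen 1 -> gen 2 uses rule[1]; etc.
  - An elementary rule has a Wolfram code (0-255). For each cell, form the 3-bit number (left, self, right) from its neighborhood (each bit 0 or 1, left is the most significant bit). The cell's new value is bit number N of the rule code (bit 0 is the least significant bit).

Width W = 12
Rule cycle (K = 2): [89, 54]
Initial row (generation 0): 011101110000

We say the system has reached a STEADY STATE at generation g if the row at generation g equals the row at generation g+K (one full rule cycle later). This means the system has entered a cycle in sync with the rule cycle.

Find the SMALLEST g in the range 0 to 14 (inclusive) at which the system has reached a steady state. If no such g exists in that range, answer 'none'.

Answer: 13

Derivation:
Gen 0: 011101110000
Gen 1 (rule 89): 010101011111
Gen 2 (rule 54): 111111100000
Gen 3 (rule 89): 100000111111
Gen 4 (rule 54): 110001000000
Gen 5 (rule 89): 111100111111
Gen 6 (rule 54): 000011000000
Gen 7 (rule 89): 111011111111
Gen 8 (rule 54): 000100000000
Gen 9 (rule 89): 110011111111
Gen 10 (rule 54): 001100000000
Gen 11 (rule 89): 101111111111
Gen 12 (rule 54): 110000000000
Gen 13 (rule 89): 111111111111
Gen 14 (rule 54): 000000000000
Gen 15 (rule 89): 111111111111
Gen 16 (rule 54): 000000000000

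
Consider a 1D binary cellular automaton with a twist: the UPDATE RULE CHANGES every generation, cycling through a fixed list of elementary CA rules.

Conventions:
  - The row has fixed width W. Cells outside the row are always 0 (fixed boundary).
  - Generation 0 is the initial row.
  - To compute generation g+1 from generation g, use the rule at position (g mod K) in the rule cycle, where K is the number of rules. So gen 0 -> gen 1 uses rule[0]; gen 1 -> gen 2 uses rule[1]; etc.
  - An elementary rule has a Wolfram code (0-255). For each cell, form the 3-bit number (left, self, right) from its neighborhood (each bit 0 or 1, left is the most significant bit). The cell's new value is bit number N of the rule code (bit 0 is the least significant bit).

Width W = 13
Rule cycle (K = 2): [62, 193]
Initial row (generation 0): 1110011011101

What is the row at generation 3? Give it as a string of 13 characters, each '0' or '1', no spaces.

Answer: 0001101111011

Derivation:
Gen 0: 1110011011101
Gen 1 (rule 62): 1001110110011
Gen 2 (rule 193): 0000110010001
Gen 3 (rule 62): 0001101111011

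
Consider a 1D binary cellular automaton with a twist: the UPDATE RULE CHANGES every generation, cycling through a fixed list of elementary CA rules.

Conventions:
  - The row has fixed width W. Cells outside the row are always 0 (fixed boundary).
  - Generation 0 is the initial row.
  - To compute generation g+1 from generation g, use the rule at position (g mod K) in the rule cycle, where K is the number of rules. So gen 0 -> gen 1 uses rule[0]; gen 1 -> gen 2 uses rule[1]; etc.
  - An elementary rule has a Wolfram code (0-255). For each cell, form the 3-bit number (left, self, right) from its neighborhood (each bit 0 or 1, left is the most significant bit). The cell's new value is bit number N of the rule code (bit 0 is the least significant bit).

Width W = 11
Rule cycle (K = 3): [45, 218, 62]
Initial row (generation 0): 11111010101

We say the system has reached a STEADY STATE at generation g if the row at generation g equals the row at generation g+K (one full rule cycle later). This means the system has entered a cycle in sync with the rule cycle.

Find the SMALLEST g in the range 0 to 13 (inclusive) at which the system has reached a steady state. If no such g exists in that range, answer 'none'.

Answer: 8

Derivation:
Gen 0: 11111010101
Gen 1 (rule 45): 10000111111
Gen 2 (rule 218): 01001111111
Gen 3 (rule 62): 11111000000
Gen 4 (rule 45): 10000011111
Gen 5 (rule 218): 01000111111
Gen 6 (rule 62): 11101100000
Gen 7 (rule 45): 10011001111
Gen 8 (rule 218): 01111111111
Gen 9 (rule 62): 11000000000
Gen 10 (rule 45): 10011111111
Gen 11 (rule 218): 01111111111
Gen 12 (rule 62): 11000000000
Gen 13 (rule 45): 10011111111
Gen 14 (rule 218): 01111111111
Gen 15 (rule 62): 11000000000
Gen 16 (rule 45): 10011111111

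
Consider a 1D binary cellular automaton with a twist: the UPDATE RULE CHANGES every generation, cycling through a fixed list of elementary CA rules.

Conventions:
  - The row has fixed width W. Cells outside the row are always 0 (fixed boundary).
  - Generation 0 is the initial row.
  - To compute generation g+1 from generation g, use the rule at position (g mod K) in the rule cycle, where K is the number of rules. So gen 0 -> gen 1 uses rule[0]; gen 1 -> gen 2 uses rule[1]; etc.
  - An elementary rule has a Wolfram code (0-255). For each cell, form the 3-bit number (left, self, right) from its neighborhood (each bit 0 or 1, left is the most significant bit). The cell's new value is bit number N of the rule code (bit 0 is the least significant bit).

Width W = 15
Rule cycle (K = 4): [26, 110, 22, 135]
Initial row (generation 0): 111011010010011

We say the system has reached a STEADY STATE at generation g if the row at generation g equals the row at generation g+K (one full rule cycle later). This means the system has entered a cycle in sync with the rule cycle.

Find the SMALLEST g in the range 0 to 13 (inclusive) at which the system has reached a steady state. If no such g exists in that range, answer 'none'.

Gen 0: 111011010010011
Gen 1 (rule 26): 100010001101110
Gen 2 (rule 110): 100110011111010
Gen 3 (rule 22): 111001100000011
Gen 4 (rule 135): 010010001111100
Gen 5 (rule 26): 101101011000010
Gen 6 (rule 110): 111111111000110
Gen 7 (rule 22): 000000000101001
Gen 8 (rule 135): 111111111101011
Gen 9 (rule 26): 100000000000010
Gen 10 (rule 110): 100000000000110
Gen 11 (rule 22): 110000000001001
Gen 12 (rule 135): 000111111111011
Gen 13 (rule 26): 001100000000010
Gen 14 (rule 110): 011100000000110
Gen 15 (rule 22): 100010000001001
Gen 16 (rule 135): 101110111111011
Gen 17 (rule 26): 001000100000010

Answer: none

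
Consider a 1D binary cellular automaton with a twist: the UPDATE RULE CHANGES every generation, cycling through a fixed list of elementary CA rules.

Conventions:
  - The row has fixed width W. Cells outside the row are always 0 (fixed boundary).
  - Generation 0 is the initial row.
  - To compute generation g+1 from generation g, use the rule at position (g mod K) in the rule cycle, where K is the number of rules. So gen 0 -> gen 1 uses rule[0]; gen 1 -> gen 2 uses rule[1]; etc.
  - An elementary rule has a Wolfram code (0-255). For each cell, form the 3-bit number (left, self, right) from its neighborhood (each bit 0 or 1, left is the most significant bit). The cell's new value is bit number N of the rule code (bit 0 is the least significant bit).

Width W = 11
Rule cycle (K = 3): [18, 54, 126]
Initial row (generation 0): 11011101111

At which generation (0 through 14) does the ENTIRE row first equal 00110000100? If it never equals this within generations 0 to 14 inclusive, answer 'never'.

Answer: never

Derivation:
Gen 0: 11011101111
Gen 1 (rule 18): 00000000000
Gen 2 (rule 54): 00000000000
Gen 3 (rule 126): 00000000000
Gen 4 (rule 18): 00000000000
Gen 5 (rule 54): 00000000000
Gen 6 (rule 126): 00000000000
Gen 7 (rule 18): 00000000000
Gen 8 (rule 54): 00000000000
Gen 9 (rule 126): 00000000000
Gen 10 (rule 18): 00000000000
Gen 11 (rule 54): 00000000000
Gen 12 (rule 126): 00000000000
Gen 13 (rule 18): 00000000000
Gen 14 (rule 54): 00000000000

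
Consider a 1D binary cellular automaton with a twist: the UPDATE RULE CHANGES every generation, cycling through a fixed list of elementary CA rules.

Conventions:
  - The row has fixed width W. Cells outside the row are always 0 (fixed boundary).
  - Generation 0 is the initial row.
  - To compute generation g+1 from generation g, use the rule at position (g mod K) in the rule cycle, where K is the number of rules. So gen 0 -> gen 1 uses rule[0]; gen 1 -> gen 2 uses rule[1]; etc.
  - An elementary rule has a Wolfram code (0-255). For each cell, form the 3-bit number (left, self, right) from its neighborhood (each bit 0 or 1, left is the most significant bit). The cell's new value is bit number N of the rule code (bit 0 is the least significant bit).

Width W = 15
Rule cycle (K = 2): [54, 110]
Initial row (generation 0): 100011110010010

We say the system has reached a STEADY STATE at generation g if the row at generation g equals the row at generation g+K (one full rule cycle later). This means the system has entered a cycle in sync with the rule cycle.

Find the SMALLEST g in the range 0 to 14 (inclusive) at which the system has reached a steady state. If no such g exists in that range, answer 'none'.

Gen 0: 100011110010010
Gen 1 (rule 54): 110100001111111
Gen 2 (rule 110): 111100011000001
Gen 3 (rule 54): 000010100100011
Gen 4 (rule 110): 000111101100111
Gen 5 (rule 54): 001000010011000
Gen 6 (rule 110): 011000110111000
Gen 7 (rule 54): 100101001000100
Gen 8 (rule 110): 101111011001100
Gen 9 (rule 54): 110000100110010
Gen 10 (rule 110): 110001101110110
Gen 11 (rule 54): 001010010001001
Gen 12 (rule 110): 011110110011011
Gen 13 (rule 54): 100001001100100
Gen 14 (rule 110): 100011011101100
Gen 15 (rule 54): 110100100010010
Gen 16 (rule 110): 111101100110110

Answer: none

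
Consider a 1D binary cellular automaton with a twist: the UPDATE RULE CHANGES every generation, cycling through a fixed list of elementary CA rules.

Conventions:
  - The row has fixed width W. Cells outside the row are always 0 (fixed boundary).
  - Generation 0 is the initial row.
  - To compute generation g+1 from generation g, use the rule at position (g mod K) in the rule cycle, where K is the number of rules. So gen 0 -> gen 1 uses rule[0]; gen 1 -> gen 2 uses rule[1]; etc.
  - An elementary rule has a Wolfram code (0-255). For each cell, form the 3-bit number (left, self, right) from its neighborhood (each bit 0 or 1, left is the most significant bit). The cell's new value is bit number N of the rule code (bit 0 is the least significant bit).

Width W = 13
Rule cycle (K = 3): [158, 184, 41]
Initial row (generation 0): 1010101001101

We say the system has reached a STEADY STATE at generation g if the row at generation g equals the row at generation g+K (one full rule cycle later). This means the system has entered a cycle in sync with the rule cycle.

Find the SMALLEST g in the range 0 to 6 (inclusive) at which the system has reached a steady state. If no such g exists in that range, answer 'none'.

Gen 0: 1010101001101
Gen 1 (rule 158): 1010101111001
Gen 2 (rule 184): 0101011110100
Gen 3 (rule 41): 0010110001001
Gen 4 (rule 158): 0110101011111
Gen 5 (rule 184): 0101010111110
Gen 6 (rule 41): 0010101100000
Gen 7 (rule 158): 0110101010000
Gen 8 (rule 184): 0101010101000
Gen 9 (rule 41): 0010101010011

Answer: none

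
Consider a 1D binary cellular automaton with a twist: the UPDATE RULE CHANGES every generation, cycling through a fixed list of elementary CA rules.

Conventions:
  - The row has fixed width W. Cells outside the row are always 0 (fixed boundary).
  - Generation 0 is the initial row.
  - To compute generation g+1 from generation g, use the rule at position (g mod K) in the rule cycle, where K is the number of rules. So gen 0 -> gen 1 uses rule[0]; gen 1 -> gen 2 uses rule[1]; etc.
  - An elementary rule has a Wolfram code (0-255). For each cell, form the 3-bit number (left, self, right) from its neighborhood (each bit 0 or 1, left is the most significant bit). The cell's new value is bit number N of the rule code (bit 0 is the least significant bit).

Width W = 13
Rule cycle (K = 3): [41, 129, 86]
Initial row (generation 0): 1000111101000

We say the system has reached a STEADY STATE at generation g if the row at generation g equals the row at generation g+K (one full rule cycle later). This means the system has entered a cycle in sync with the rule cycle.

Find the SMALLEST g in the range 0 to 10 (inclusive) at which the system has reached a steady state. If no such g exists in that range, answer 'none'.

Answer: none

Derivation:
Gen 0: 1000111101000
Gen 1 (rule 41): 0010100010011
Gen 2 (rule 129): 1000001000000
Gen 3 (rule 86): 1100011100000
Gen 4 (rule 41): 1001010001111
Gen 5 (rule 129): 0000000100110
Gen 6 (rule 86): 0000001111011
Gen 7 (rule 41): 1111101000110
Gen 8 (rule 129): 0111000010000
Gen 9 (rule 86): 1001100111000
Gen 10 (rule 41): 0001000100011
Gen 11 (rule 129): 1100010001000
Gen 12 (rule 86): 0110111011100
Gen 13 (rule 41): 0101100110001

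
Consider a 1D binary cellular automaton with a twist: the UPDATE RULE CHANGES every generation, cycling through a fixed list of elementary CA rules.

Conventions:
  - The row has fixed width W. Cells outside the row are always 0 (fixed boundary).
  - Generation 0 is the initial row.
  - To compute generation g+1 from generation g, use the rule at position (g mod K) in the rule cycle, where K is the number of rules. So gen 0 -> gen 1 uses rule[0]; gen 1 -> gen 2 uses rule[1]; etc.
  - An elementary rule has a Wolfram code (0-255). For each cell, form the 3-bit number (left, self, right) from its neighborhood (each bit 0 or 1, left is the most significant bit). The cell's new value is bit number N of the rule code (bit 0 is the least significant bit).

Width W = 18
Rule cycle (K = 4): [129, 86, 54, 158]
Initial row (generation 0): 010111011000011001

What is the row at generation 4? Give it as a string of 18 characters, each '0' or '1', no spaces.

Gen 0: 010111011000011001
Gen 1 (rule 129): 000010000011000000
Gen 2 (rule 86): 000111000101100000
Gen 3 (rule 54): 001000101110010000
Gen 4 (rule 158): 011101101101111000

Answer: 011101101101111000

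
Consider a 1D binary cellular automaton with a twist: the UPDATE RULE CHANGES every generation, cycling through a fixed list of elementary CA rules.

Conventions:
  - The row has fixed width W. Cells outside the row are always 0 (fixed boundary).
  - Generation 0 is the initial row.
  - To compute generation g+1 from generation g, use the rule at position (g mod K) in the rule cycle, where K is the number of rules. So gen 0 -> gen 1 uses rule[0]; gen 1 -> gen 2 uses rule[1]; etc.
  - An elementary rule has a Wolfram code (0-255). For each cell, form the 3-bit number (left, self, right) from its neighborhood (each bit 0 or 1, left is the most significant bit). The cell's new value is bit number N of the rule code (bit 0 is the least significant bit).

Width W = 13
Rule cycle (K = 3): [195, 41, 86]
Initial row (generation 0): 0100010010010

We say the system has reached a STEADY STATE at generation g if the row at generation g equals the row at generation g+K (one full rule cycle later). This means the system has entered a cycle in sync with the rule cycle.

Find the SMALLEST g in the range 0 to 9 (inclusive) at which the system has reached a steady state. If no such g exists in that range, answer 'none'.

Answer: none

Derivation:
Gen 0: 0100010010010
Gen 1 (rule 195): 1001100100100
Gen 2 (rule 41): 0001000000001
Gen 3 (rule 86): 0011100000011
Gen 4 (rule 195): 1101101111101
Gen 5 (rule 41): 1011011000010
Gen 6 (rule 86): 1001001100111
Gen 7 (rule 195): 0010010101011
Gen 8 (rule 41): 1000001010110
Gen 9 (rule 86): 1100011010011
Gen 10 (rule 195): 0101101000101
Gen 11 (rule 41): 0011010010010
Gen 12 (rule 86): 0101011111111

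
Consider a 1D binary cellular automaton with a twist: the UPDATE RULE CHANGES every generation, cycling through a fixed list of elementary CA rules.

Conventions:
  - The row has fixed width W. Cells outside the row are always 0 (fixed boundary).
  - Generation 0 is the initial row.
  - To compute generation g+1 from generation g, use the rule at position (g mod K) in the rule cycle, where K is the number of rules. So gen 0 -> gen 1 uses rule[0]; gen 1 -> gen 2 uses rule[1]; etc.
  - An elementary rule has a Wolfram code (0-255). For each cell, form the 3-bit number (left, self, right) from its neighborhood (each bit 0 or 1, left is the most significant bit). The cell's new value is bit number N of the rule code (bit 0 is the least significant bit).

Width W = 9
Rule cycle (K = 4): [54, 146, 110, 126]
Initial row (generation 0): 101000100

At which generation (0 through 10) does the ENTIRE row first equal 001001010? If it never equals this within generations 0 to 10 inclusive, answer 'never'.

Answer: 6

Derivation:
Gen 0: 101000100
Gen 1 (rule 54): 111101110
Gen 2 (rule 146): 011000101
Gen 3 (rule 110): 111001111
Gen 4 (rule 126): 101111001
Gen 5 (rule 54): 110000111
Gen 6 (rule 146): 001001010
Gen 7 (rule 110): 011011110
Gen 8 (rule 126): 111110011
Gen 9 (rule 54): 000001100
Gen 10 (rule 146): 000010010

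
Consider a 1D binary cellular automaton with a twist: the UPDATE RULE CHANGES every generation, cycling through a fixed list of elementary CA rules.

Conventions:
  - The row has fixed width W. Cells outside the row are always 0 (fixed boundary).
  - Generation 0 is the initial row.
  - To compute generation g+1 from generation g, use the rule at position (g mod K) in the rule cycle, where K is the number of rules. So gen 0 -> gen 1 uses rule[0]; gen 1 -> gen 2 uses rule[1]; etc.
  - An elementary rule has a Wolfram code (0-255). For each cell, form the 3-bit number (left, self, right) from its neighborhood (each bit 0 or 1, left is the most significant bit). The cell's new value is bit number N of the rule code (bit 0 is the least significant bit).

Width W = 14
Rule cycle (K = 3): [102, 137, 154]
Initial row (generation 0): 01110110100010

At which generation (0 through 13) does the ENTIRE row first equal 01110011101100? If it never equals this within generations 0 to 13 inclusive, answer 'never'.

Gen 0: 01110110100010
Gen 1 (rule 102): 10011011100110
Gen 2 (rule 137): 00010011000100
Gen 3 (rule 154): 00101110101010
Gen 4 (rule 102): 01110011111110
Gen 5 (rule 137): 01100011111100
Gen 6 (rule 154): 11010111111010
Gen 7 (rule 102): 01111000001110
Gen 8 (rule 137): 01110011101100
Gen 9 (rule 154): 11101111001010
Gen 10 (rule 102): 00110001011110
Gen 11 (rule 137): 10100100011100
Gen 12 (rule 154): 00011010111010
Gen 13 (rule 102): 00101111001110

Answer: 8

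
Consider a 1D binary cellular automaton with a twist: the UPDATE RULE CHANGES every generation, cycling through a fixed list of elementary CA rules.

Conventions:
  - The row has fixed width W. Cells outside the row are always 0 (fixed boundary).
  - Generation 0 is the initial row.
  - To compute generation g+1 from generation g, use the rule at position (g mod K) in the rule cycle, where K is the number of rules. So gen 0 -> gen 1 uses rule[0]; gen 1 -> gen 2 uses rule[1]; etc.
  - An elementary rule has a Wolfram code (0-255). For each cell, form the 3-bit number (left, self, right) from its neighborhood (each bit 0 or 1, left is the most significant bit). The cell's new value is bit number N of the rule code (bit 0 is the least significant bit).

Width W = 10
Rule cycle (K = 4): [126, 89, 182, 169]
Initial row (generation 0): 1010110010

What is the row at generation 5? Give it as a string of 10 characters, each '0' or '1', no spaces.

Answer: 1111001111

Derivation:
Gen 0: 1010110010
Gen 1 (rule 126): 1111111111
Gen 2 (rule 89): 1000000001
Gen 3 (rule 182): 1100000011
Gen 4 (rule 169): 1001111010
Gen 5 (rule 126): 1111001111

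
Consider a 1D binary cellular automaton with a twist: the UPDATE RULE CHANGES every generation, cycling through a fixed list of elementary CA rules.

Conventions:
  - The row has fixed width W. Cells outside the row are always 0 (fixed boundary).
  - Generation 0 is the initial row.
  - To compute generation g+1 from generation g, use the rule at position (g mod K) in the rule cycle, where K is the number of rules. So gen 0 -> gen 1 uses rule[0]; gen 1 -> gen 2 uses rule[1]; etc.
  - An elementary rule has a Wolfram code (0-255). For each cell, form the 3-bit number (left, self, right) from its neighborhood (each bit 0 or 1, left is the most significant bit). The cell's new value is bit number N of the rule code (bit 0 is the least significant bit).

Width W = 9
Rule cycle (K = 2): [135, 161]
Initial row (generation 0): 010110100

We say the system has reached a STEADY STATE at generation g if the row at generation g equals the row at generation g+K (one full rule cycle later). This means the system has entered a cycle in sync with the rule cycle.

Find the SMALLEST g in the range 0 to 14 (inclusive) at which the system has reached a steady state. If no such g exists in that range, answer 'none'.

Gen 0: 010110100
Gen 1 (rule 135): 110000101
Gen 2 (rule 161): 000110010
Gen 3 (rule 135): 111000110
Gen 4 (rule 161): 010010000
Gen 5 (rule 135): 110110111
Gen 6 (rule 161): 001001010
Gen 7 (rule 135): 111011010
Gen 8 (rule 161): 010100100
Gen 9 (rule 135): 110101101
Gen 10 (rule 161): 001010010
Gen 11 (rule 135): 111010110
Gen 12 (rule 161): 010101000
Gen 13 (rule 135): 110101011
Gen 14 (rule 161): 001010100
Gen 15 (rule 135): 111010101
Gen 16 (rule 161): 010101010

Answer: none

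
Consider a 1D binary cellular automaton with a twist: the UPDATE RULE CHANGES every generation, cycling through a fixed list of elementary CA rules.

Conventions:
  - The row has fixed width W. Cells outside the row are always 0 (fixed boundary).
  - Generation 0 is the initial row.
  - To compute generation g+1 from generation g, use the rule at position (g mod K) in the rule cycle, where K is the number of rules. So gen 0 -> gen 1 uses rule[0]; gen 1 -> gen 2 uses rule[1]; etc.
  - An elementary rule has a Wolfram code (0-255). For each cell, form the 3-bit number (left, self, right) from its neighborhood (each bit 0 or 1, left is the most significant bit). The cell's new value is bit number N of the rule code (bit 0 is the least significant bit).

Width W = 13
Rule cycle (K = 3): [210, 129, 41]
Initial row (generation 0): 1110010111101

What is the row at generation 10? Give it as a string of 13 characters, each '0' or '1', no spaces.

Gen 0: 1110010111101
Gen 1 (rule 210): 0111100011100
Gen 2 (rule 129): 0011001001001
Gen 3 (rule 41): 1010000000000
Gen 4 (rule 210): 0001000000000
Gen 5 (rule 129): 1100011111111
Gen 6 (rule 41): 1001010000000
Gen 7 (rule 210): 0110001000000
Gen 8 (rule 129): 0000100011111
Gen 9 (rule 41): 1110001010000
Gen 10 (rule 210): 0111010001000

Answer: 0111010001000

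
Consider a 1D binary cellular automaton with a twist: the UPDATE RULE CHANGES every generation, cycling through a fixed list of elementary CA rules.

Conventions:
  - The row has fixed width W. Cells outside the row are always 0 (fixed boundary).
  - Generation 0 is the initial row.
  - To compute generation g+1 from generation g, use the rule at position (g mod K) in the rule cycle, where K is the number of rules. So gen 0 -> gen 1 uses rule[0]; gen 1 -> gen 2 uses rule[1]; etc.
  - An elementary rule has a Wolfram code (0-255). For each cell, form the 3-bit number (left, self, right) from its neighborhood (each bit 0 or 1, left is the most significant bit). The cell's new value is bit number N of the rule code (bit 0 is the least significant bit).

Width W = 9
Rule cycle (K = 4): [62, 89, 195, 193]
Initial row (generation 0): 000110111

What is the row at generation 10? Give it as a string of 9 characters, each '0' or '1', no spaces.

Gen 0: 000110111
Gen 1 (rule 62): 001101100
Gen 2 (rule 89): 101101111
Gen 3 (rule 195): 000100111
Gen 4 (rule 193): 110000011
Gen 5 (rule 62): 101000110
Gen 6 (rule 89): 000110111
Gen 7 (rule 195): 111010011
Gen 8 (rule 193): 011000001
Gen 9 (rule 62): 110100011
Gen 10 (rule 89): 110011011

Answer: 110011011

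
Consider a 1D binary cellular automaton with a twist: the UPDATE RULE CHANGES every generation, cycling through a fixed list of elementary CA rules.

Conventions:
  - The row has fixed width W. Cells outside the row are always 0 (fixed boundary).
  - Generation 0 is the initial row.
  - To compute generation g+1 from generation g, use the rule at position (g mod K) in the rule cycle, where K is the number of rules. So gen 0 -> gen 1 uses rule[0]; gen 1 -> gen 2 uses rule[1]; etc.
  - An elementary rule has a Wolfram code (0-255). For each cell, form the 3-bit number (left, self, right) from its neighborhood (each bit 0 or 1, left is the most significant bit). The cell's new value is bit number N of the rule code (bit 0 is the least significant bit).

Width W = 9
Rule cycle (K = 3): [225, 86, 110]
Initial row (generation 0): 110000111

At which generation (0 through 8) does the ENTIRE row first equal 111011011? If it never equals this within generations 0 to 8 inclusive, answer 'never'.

Gen 0: 110000111
Gen 1 (rule 225): 010110011
Gen 2 (rule 86): 110011101
Gen 3 (rule 110): 110110111
Gen 4 (rule 225): 011011011
Gen 5 (rule 86): 101001001
Gen 6 (rule 110): 111011011
Gen 7 (rule 225): 011101101
Gen 8 (rule 86): 100100101

Answer: 6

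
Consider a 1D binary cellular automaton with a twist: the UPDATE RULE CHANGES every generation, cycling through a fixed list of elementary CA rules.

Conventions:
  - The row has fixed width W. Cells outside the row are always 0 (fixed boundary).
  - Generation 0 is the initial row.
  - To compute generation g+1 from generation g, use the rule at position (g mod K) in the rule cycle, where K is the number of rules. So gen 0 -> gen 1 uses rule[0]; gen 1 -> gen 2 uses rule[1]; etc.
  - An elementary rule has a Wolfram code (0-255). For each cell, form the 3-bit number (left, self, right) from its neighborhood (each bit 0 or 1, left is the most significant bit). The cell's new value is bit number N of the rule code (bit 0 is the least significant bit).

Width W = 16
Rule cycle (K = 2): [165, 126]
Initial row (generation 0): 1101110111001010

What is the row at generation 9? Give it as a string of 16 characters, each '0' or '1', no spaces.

Gen 0: 1101110111001010
Gen 1 (rule 165): 0010101010001110
Gen 2 (rule 126): 0111111111011011
Gen 3 (rule 165): 0011111110100100
Gen 4 (rule 126): 0110000011111110
Gen 5 (rule 165): 0000111001111100
Gen 6 (rule 126): 0001101111000110
Gen 7 (rule 165): 1100010110010000
Gen 8 (rule 126): 1110111111111000
Gen 9 (rule 165): 0101011111110011

Answer: 0101011111110011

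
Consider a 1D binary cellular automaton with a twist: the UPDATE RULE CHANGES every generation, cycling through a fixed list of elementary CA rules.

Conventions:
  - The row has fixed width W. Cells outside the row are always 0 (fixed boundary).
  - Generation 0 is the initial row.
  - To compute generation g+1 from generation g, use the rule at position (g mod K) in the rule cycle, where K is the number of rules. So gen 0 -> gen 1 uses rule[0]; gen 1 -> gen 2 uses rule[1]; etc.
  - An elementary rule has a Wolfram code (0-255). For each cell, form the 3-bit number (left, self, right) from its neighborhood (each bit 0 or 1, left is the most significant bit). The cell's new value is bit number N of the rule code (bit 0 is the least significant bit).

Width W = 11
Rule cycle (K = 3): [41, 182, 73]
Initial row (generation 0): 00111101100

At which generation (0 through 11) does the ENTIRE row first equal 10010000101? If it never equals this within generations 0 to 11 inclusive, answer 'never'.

Gen 0: 00111101100
Gen 1 (rule 41): 10100011001
Gen 2 (rule 182): 11110100111
Gen 3 (rule 73): 10010000101
Gen 4 (rule 41): 00000110010
Gen 5 (rule 182): 00001001111
Gen 6 (rule 73): 11100001001
Gen 7 (rule 41): 10001100000
Gen 8 (rule 182): 11010010000
Gen 9 (rule 73): 11000000111
Gen 10 (rule 41): 10011110100
Gen 11 (rule 182): 11101101110

Answer: 3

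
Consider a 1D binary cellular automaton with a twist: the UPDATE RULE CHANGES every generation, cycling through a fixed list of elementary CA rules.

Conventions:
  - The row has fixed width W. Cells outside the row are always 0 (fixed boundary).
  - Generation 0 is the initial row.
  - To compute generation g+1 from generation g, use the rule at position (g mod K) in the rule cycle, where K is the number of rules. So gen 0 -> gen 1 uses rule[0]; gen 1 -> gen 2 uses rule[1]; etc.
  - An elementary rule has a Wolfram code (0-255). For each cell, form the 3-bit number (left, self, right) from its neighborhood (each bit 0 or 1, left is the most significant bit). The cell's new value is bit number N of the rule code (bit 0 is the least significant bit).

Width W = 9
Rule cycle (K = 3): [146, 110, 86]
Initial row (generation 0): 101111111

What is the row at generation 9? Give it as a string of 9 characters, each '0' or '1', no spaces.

Gen 0: 101111111
Gen 1 (rule 146): 000111110
Gen 2 (rule 110): 001100010
Gen 3 (rule 86): 010110111
Gen 4 (rule 146): 100000010
Gen 5 (rule 110): 100000110
Gen 6 (rule 86): 110001011
Gen 7 (rule 146): 001010000
Gen 8 (rule 110): 011110000
Gen 9 (rule 86): 100011000

Answer: 100011000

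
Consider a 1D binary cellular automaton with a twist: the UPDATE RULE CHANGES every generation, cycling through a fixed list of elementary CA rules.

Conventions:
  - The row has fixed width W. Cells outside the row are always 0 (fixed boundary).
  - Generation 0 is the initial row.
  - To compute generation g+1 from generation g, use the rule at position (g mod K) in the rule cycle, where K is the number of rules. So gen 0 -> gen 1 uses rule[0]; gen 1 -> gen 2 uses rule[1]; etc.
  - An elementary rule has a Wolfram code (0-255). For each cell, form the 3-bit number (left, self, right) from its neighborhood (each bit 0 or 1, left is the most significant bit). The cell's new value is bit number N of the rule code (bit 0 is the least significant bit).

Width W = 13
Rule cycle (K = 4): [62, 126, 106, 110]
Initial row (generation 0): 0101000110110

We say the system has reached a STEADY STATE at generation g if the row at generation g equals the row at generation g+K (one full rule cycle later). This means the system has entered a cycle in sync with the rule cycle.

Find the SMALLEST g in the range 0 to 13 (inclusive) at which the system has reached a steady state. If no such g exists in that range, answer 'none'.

Gen 0: 0101000110110
Gen 1 (rule 62): 1111101101101
Gen 2 (rule 126): 1000111111111
Gen 3 (rule 106): 0001100000001
Gen 4 (rule 110): 0011100000011
Gen 5 (rule 62): 0110010000110
Gen 6 (rule 126): 1111111001111
Gen 7 (rule 106): 1000001011001
Gen 8 (rule 110): 1000011111011
Gen 9 (rule 62): 1100110000110
Gen 10 (rule 126): 1111111001111
Gen 11 (rule 106): 1000001011001
Gen 12 (rule 110): 1000011111011
Gen 13 (rule 62): 1100110000110
Gen 14 (rule 126): 1111111001111
Gen 15 (rule 106): 1000001011001
Gen 16 (rule 110): 1000011111011
Gen 17 (rule 62): 1100110000110

Answer: 6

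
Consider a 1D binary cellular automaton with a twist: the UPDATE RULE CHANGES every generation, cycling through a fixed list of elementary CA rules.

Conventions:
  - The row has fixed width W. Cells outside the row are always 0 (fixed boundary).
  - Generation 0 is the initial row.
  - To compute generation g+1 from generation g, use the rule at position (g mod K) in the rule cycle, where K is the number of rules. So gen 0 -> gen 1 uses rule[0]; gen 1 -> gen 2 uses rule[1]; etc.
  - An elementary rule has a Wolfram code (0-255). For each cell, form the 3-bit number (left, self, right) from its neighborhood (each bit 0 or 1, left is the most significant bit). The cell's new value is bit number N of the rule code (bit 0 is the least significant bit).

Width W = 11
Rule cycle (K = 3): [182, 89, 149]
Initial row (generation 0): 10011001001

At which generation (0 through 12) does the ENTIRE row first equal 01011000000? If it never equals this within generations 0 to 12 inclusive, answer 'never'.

Gen 0: 10011001001
Gen 1 (rule 182): 11100111111
Gen 2 (rule 89): 10110100001
Gen 3 (rule 149): 10000111101
Gen 4 (rule 182): 11001011011
Gen 5 (rule 89): 11100011011
Gen 6 (rule 149): 01011000000
Gen 7 (rule 182): 11100100000
Gen 8 (rule 89): 10110011111
Gen 9 (rule 149): 10001001110
Gen 10 (rule 182): 11011110101
Gen 11 (rule 89): 11010010000
Gen 12 (rule 149): 00011011111

Answer: 6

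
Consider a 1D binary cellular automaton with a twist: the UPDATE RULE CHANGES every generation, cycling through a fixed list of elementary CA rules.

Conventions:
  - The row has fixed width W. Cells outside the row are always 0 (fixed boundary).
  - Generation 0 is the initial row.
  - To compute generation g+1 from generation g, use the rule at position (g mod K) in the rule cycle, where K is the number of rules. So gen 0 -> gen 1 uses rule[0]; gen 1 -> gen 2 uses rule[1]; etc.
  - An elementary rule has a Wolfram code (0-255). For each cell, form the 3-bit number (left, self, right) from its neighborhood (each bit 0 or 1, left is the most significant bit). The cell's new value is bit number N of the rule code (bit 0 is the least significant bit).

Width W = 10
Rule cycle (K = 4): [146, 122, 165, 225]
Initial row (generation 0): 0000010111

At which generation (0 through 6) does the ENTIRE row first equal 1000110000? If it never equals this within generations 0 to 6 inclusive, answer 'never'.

Answer: never

Derivation:
Gen 0: 0000010111
Gen 1 (rule 146): 0000100010
Gen 2 (rule 122): 0001010101
Gen 3 (rule 165): 1101111111
Gen 4 (rule 225): 0110111111
Gen 5 (rule 146): 1000011110
Gen 6 (rule 122): 0100110011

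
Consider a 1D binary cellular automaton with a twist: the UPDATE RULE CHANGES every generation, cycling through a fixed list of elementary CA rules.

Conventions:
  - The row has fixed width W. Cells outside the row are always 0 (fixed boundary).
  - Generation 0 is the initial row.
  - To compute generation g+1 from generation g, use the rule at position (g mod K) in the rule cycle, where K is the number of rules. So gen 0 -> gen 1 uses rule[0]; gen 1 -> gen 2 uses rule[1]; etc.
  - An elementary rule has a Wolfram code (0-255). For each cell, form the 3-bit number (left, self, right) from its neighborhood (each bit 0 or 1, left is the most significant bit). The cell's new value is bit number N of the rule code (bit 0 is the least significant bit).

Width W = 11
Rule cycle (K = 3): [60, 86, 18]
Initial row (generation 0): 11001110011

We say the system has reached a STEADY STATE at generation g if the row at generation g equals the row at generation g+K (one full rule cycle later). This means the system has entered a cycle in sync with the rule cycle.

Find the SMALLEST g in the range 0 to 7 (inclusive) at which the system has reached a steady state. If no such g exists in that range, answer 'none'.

Answer: 3

Derivation:
Gen 0: 11001110011
Gen 1 (rule 60): 10101001010
Gen 2 (rule 86): 10101111011
Gen 3 (rule 18): 00000000000
Gen 4 (rule 60): 00000000000
Gen 5 (rule 86): 00000000000
Gen 6 (rule 18): 00000000000
Gen 7 (rule 60): 00000000000
Gen 8 (rule 86): 00000000000
Gen 9 (rule 18): 00000000000
Gen 10 (rule 60): 00000000000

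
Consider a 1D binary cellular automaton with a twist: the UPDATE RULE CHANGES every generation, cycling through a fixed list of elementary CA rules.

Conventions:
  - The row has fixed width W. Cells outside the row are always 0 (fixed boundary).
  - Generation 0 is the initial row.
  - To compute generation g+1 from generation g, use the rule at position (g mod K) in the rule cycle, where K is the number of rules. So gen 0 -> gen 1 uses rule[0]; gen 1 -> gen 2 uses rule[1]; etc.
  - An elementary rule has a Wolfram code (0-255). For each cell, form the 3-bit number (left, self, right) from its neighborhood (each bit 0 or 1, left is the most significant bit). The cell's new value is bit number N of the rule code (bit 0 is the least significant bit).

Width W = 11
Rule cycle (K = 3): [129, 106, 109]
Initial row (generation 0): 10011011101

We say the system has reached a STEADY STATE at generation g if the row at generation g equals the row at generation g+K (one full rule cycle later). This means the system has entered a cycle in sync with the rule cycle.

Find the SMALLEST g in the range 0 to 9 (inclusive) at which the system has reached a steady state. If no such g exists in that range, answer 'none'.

Gen 0: 10011011101
Gen 1 (rule 129): 00000001000
Gen 2 (rule 106): 00000010000
Gen 3 (rule 109): 11111010111
Gen 4 (rule 129): 01110000010
Gen 5 (rule 106): 11010000100
Gen 6 (rule 109): 11110110101
Gen 7 (rule 129): 01100000000
Gen 8 (rule 106): 11100000000
Gen 9 (rule 109): 10101111111
Gen 10 (rule 129): 00000111110
Gen 11 (rule 106): 00001100010
Gen 12 (rule 109): 11101101010

Answer: none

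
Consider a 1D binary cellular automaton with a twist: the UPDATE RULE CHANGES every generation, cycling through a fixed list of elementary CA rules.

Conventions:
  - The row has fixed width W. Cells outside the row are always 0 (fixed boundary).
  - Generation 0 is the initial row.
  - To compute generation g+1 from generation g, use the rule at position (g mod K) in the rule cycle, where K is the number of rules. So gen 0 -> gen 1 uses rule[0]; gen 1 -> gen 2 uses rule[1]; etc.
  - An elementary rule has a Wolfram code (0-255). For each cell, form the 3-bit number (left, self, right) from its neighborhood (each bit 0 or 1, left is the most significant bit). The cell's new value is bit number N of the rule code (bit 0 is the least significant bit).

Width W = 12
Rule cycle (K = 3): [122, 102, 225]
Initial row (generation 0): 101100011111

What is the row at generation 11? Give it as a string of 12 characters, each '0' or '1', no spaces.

Answer: 100010001011

Derivation:
Gen 0: 101100011111
Gen 1 (rule 122): 011110110001
Gen 2 (rule 102): 100011010011
Gen 3 (rule 225): 001001100001
Gen 4 (rule 122): 010111110010
Gen 5 (rule 102): 111000010110
Gen 6 (rule 225): 011011001010
Gen 7 (rule 122): 111111110101
Gen 8 (rule 102): 000000011111
Gen 9 (rule 225): 111111001111
Gen 10 (rule 122): 100001111001
Gen 11 (rule 102): 100010001011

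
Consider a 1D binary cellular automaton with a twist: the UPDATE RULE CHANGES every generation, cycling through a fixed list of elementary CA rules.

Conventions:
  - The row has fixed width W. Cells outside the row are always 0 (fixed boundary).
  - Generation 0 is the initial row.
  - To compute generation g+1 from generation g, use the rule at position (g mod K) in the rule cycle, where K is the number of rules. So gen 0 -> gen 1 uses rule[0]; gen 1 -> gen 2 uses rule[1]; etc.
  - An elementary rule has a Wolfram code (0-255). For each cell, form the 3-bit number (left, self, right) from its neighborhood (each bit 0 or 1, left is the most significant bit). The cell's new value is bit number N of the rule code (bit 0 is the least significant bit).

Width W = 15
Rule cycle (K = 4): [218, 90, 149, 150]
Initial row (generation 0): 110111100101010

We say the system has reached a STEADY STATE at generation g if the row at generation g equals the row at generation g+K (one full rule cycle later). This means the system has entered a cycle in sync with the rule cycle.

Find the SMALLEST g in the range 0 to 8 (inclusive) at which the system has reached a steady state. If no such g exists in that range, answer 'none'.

Gen 0: 110111100101010
Gen 1 (rule 218): 110111111000001
Gen 2 (rule 90): 110100001100010
Gen 3 (rule 149): 000111100011011
Gen 4 (rule 150): 001011010100000
Gen 5 (rule 218): 010011000010000
Gen 6 (rule 90): 101111100101000
Gen 7 (rule 149): 100111010101111
Gen 8 (rule 150): 111010010100110
Gen 9 (rule 218): 111001100011111
Gen 10 (rule 90): 101111110110001
Gen 11 (rule 149): 100111100001101
Gen 12 (rule 150): 111011010010001

Answer: none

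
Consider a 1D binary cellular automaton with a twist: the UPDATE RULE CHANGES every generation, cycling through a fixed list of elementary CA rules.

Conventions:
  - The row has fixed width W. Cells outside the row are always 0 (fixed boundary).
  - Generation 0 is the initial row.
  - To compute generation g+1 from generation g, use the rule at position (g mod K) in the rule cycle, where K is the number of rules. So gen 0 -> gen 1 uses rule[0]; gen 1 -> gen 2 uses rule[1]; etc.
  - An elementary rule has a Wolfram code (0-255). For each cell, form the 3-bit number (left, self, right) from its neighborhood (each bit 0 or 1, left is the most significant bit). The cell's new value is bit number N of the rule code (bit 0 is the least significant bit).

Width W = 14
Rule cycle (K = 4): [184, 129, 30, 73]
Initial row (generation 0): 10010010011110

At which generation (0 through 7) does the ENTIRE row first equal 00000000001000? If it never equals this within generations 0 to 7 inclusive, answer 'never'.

Answer: 2

Derivation:
Gen 0: 10010010011110
Gen 1 (rule 184): 01001001011101
Gen 2 (rule 129): 00000000001000
Gen 3 (rule 30): 00000000011100
Gen 4 (rule 73): 11111111010101
Gen 5 (rule 184): 11111110101010
Gen 6 (rule 129): 01111100000000
Gen 7 (rule 30): 11000010000000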